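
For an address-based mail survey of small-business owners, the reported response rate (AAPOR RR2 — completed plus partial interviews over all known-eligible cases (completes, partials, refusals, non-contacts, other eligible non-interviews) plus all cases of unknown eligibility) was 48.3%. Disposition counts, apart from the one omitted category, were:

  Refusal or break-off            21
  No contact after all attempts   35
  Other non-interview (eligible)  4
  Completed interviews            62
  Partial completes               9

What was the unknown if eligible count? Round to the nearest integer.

16

Numerator → 62 + 9 = 71
RR2 = 71 / D = 0.483
D = 71 / 0.483 = 147.0
Rest of base = 131
unknown if eligible = 147.0 − 131 ≈ 16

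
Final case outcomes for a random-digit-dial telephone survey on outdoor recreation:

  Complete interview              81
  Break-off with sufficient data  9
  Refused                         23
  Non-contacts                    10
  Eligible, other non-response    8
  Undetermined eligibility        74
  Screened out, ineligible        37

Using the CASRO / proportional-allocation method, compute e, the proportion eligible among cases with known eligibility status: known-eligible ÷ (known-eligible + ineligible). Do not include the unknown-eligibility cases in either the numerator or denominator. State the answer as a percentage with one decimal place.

Known eligible: 81 + 9 + 23 + 10 + 8 = 131
e = 131 / (131 + 37) = 131 / 168 = 0.7798

78.0%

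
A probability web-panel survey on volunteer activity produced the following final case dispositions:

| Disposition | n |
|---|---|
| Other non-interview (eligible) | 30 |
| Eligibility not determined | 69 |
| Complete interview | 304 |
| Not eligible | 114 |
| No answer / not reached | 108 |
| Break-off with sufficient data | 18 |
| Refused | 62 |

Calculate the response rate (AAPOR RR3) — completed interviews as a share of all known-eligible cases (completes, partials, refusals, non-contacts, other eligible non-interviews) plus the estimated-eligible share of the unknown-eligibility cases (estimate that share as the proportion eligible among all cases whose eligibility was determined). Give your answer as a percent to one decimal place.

Numerator = 304
Eligible (known) = 304 + 18 + 62 + 108 + 30 = 522
e = 522 / (522 + 114) = 522 / 636 = 0.8208
Estimated eligible among unknowns = 0.8208 × 69 = 56.64
Base = 522 + 56.64 = 578.64
RR3 = 304 / 578.64 = 0.5254

52.5%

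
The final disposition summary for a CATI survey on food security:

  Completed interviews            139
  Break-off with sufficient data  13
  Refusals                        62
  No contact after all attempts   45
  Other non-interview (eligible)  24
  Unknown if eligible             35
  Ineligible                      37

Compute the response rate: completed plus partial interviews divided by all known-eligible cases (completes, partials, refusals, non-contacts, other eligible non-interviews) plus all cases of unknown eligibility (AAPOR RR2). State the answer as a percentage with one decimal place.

47.8%

Top = 139 + 13 = 152
Denominator = 139 + 13 + 62 + 45 + 24 + 35 = 318
RR2 = 152 / 318 = 0.4780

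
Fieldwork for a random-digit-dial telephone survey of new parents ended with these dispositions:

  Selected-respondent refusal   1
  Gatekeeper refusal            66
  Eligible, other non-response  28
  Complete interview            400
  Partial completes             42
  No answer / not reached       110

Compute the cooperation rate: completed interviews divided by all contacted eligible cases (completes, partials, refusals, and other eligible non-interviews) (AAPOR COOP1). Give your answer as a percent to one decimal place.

74.5%

Refusal or break-off = 66 + 1 = 67
Top → 400
Denominator → 400 + 42 + 67 + 28 = 537
COOP1 = 400 / 537 = 0.7449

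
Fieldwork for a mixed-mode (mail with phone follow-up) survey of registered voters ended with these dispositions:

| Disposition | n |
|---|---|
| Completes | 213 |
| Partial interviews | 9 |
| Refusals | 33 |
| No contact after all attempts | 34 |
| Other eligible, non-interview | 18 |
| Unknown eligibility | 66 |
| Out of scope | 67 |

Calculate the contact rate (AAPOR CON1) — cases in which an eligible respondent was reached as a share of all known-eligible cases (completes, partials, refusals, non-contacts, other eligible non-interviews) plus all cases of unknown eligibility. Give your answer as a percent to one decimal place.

73.2%

Num: 213 + 9 + 33 + 18 = 273
Denom: 213 + 9 + 33 + 34 + 18 + 66 = 373
CON1 = 273 / 373 = 0.7319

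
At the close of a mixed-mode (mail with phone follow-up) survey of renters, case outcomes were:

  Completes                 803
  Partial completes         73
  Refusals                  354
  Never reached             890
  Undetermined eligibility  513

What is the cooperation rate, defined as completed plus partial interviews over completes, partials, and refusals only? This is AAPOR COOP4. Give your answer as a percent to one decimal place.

Num = 803 + 73 = 876
Denominator = 803 + 73 + 354 = 1230
COOP4 = 876 / 1230 = 0.7122

71.2%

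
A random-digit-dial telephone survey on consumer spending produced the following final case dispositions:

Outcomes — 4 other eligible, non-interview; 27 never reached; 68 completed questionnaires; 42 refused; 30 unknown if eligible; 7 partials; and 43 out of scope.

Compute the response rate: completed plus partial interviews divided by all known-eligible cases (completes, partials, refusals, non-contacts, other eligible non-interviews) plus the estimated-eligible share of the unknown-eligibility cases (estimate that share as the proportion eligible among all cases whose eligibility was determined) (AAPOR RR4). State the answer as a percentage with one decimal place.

Top → 68 + 7 = 75
Known eligible → 68 + 7 + 42 + 27 + 4 = 148
e = 148 / (148 + 43) = 148 / 191 = 0.7749
Eligible share of unknowns → 0.7749 × 30 = 23.25
Denom → 148 + 23.25 = 171.25
RR4 = 75 / 171.25 = 0.4380

43.8%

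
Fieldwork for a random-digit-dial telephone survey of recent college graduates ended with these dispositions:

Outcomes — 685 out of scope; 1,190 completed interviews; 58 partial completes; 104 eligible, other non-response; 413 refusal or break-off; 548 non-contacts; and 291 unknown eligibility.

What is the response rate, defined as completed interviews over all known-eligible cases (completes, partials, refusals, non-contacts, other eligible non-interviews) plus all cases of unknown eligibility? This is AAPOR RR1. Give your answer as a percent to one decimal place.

Numerator → 1190
Denom → 1190 + 58 + 413 + 548 + 104 + 291 = 2604
RR1 = 1190 / 2604 = 0.4570

45.7%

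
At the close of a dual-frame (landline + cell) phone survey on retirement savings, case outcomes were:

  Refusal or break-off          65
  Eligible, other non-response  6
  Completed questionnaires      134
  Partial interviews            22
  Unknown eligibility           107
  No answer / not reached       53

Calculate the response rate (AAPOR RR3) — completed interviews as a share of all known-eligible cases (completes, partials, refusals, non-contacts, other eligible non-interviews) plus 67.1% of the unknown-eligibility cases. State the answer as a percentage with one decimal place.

38.1%

Num = 134
Eligible (known) = 134 + 22 + 65 + 53 + 6 = 280
Estimated eligible among unknowns = 0.6710 × 107 = 71.80
Base = 280 + 71.80 = 351.80
RR3 = 134 / 351.80 = 0.3809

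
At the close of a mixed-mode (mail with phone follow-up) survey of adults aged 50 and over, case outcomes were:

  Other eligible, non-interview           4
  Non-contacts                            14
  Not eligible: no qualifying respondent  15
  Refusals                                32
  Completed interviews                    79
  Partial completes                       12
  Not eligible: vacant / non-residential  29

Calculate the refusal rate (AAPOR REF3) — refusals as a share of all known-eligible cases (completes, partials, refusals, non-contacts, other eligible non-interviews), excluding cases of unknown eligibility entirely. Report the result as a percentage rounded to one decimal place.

Out of scope = 15 + 29 = 44
Numerator: 32
Denom: 79 + 12 + 32 + 14 + 4 = 141
REF3 = 32 / 141 = 0.2270

22.7%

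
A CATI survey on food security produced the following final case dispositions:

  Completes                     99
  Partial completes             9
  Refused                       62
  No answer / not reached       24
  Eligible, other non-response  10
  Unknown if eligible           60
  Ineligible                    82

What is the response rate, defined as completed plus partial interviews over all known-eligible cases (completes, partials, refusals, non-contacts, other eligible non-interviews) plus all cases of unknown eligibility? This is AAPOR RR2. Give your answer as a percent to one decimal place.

40.9%

Top: 99 + 9 = 108
Base: 99 + 9 + 62 + 24 + 10 + 60 = 264
RR2 = 108 / 264 = 0.4091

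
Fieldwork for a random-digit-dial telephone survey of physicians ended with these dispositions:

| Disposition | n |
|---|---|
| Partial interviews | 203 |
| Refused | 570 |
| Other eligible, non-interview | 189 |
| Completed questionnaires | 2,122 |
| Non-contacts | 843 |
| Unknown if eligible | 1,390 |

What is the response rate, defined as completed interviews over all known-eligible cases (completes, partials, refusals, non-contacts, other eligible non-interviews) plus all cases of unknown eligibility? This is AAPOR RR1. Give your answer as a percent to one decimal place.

39.9%

Numerator: 2122
Denominator: 2122 + 203 + 570 + 843 + 189 + 1390 = 5317
RR1 = 2122 / 5317 = 0.3991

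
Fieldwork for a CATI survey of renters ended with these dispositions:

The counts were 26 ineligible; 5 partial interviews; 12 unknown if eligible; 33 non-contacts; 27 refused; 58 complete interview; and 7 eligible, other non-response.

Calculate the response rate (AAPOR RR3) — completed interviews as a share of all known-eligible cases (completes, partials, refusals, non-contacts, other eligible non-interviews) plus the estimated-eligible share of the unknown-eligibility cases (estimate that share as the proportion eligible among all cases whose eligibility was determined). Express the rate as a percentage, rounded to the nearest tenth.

41.4%

Numerator: 58
Eligible (known): 58 + 5 + 27 + 33 + 7 = 130
e = 130 / (130 + 26) = 130 / 156 = 0.8333
Estimated eligible among unknowns: 0.8333 × 12 = 10.00
Denominator: 130 + 10.00 = 140.00
RR3 = 58 / 140.00 = 0.4143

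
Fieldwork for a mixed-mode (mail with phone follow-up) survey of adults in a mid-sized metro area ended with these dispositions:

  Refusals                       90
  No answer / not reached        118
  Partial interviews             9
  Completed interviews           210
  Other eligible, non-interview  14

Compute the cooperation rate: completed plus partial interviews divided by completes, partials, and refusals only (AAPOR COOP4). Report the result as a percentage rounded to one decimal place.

70.9%

Numerator → 210 + 9 = 219
Base → 210 + 9 + 90 = 309
COOP4 = 219 / 309 = 0.7087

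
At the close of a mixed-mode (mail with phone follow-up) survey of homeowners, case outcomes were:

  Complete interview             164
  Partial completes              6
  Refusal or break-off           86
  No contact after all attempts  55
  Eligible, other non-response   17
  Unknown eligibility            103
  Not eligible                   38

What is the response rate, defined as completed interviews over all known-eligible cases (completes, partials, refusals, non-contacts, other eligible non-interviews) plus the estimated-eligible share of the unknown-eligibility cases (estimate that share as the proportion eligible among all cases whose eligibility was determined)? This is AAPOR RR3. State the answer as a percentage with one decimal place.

39.0%

Numerator = 164
Known eligible = 164 + 6 + 86 + 55 + 17 = 328
e = 328 / (328 + 38) = 328 / 366 = 0.8962
Eligible share of unknowns = 0.8962 × 103 = 92.31
Denominator = 328 + 92.31 = 420.31
RR3 = 164 / 420.31 = 0.3902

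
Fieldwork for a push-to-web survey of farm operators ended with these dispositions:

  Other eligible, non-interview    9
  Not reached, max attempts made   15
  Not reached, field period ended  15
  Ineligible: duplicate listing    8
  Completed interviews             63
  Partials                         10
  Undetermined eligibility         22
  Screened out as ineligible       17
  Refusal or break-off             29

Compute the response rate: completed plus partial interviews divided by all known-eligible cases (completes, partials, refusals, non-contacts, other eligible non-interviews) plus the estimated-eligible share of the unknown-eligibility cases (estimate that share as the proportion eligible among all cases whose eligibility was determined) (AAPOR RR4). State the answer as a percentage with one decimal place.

No answer / not reached = 15 + 15 = 30
Not eligible = 17 + 8 = 25
Numerator = 63 + 10 = 73
Determined eligible = 63 + 10 + 29 + 30 + 9 = 141
e = 141 / (141 + 25) = 141 / 166 = 0.8494
Estimated eligible among unknowns = 0.8494 × 22 = 18.69
Denominator = 141 + 18.69 = 159.69
RR4 = 73 / 159.69 = 0.4571

45.7%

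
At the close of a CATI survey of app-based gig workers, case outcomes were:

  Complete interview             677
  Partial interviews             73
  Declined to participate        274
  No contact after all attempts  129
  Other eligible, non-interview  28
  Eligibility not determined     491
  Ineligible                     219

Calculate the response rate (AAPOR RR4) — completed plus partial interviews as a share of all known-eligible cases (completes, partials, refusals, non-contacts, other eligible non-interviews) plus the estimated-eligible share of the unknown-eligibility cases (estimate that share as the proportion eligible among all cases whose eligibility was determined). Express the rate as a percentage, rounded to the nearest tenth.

Top → 677 + 73 = 750
Known eligible → 677 + 73 + 274 + 129 + 28 = 1181
e = 1181 / (1181 + 219) = 1181 / 1400 = 0.8436
e × U → 0.8436 × 491 = 414.21
Base → 1181 + 414.21 = 1595.21
RR4 = 750 / 1595.21 = 0.4702

47.0%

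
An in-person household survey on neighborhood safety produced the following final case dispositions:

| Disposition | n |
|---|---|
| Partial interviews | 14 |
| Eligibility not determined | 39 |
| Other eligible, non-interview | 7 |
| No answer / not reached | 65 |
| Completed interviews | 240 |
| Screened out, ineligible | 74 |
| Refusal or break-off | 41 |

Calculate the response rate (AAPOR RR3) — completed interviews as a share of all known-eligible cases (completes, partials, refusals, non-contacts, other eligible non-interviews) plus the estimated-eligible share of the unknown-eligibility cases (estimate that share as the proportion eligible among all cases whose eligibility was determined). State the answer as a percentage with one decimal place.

60.1%

Num → 240
Eligible (known) → 240 + 14 + 41 + 65 + 7 = 367
e = 367 / (367 + 74) = 367 / 441 = 0.8322
Estimated eligible among unknowns → 0.8322 × 39 = 32.46
Denominator → 367 + 32.46 = 399.46
RR3 = 240 / 399.46 = 0.6008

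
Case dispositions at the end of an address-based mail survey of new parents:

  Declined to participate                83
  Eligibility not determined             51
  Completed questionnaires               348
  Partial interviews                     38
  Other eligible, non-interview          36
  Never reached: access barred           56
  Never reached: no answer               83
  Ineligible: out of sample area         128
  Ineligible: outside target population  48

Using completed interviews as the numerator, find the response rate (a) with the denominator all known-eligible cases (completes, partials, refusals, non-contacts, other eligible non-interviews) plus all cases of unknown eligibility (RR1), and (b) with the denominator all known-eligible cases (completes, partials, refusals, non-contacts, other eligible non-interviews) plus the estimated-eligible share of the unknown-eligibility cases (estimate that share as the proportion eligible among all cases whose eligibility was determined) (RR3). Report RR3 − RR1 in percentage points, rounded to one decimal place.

No contact after all attempts = 83 + 56 = 139
Ineligible = 48 + 128 = 176
Num: 348
Denom: 348 + 38 + 83 + 139 + 36 + 51 = 695
RR1 = 348 / 695 = 0.5007
Known eligible: 348 + 38 + 83 + 139 + 36 = 644
e = 644 / (644 + 176) = 644 / 820 = 0.7854
Estimated eligible among unknowns: 0.7854 × 51 = 40.06
Denom: 644 + 40.06 = 684.06
RR3 = 348 / 684.06 = 0.5087
Difference = 50.87 − 50.07 = 0.80 percentage points

0.8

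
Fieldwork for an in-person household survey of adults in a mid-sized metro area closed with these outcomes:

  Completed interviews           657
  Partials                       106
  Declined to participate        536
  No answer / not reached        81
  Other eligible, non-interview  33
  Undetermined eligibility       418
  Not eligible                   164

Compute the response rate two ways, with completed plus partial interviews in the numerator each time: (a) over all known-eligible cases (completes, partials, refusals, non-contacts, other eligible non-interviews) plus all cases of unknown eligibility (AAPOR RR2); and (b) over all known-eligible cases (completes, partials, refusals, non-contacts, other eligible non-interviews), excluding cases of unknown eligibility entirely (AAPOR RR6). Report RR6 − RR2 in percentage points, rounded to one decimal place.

Num → 657 + 106 = 763
Base → 657 + 106 + 536 + 81 + 33 + 418 = 1831
RR2 = 763 / 1831 = 0.4167
Base → 657 + 106 + 536 + 81 + 33 = 1413
RR6 = 763 / 1413 = 0.5400
Difference = 54.00 − 41.67 = 12.33 percentage points

12.3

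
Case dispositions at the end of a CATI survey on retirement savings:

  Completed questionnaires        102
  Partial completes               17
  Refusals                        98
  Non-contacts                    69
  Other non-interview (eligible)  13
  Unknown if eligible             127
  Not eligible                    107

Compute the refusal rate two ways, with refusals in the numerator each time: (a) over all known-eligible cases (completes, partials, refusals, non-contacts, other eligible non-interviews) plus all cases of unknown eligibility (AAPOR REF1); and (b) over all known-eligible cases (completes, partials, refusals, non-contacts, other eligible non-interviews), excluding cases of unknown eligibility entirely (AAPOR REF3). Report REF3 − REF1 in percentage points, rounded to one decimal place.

Num → 98
Denominator → 102 + 17 + 98 + 69 + 13 + 127 = 426
REF1 = 98 / 426 = 0.2300
Denominator → 102 + 17 + 98 + 69 + 13 = 299
REF3 = 98 / 299 = 0.3278
Difference = 32.78 − 23.00 = 9.78 percentage points

9.8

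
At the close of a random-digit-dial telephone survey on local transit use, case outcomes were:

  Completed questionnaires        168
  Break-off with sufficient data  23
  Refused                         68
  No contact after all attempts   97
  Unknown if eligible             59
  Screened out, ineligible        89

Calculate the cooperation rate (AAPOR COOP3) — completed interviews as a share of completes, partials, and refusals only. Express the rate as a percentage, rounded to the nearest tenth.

64.9%

Num → 168
Denom → 168 + 23 + 68 = 259
COOP3 = 168 / 259 = 0.6486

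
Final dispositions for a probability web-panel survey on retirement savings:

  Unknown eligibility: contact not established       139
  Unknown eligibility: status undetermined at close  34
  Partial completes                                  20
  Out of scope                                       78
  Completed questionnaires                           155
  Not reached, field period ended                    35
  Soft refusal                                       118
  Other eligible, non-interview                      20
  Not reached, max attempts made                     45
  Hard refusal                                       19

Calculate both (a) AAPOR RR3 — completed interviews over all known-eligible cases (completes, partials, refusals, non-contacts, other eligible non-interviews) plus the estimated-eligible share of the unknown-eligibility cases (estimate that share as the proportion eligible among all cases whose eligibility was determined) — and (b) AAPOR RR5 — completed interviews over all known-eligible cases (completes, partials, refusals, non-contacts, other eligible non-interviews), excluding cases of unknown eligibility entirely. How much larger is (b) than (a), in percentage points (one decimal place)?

9.8

Declined to participate = 19 + 118 = 137
No contact after all attempts = 35 + 45 = 80
Eligibility not determined = 139 + 34 = 173
Num → 155
Eligible (known) → 155 + 20 + 137 + 80 + 20 = 412
e = 412 / (412 + 78) = 412 / 490 = 0.8408
Estimated eligible among unknowns → 0.8408 × 173 = 145.46
Base → 412 + 145.46 = 557.46
RR3 = 155 / 557.46 = 0.2780
Base → 155 + 20 + 137 + 80 + 20 = 412
RR5 = 155 / 412 = 0.3762
Difference = 37.62 − 27.80 = 9.82 percentage points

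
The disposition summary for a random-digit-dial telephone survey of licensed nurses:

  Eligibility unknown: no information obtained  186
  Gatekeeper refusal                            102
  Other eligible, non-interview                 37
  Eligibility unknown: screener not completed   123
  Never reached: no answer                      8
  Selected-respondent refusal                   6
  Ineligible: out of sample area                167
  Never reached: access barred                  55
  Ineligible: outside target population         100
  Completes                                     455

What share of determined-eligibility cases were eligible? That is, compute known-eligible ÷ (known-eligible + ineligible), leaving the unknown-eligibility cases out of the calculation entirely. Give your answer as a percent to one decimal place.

Refusals = 102 + 6 = 108
No answer / not reached = 8 + 55 = 63
Unknown eligibility = 123 + 186 = 309
Out of scope = 100 + 167 = 267
Known eligible: 455 + 108 + 63 + 37 = 663
e = 663 / (663 + 267) = 663 / 930 = 0.7129

71.3%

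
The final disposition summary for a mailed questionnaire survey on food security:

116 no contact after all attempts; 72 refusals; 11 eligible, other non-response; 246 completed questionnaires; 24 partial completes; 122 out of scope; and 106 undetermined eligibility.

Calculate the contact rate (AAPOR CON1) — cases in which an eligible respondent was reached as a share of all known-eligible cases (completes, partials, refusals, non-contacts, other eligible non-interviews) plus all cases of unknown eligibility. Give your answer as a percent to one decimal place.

61.4%

Top: 246 + 24 + 72 + 11 = 353
Denominator: 246 + 24 + 72 + 116 + 11 + 106 = 575
CON1 = 353 / 575 = 0.6139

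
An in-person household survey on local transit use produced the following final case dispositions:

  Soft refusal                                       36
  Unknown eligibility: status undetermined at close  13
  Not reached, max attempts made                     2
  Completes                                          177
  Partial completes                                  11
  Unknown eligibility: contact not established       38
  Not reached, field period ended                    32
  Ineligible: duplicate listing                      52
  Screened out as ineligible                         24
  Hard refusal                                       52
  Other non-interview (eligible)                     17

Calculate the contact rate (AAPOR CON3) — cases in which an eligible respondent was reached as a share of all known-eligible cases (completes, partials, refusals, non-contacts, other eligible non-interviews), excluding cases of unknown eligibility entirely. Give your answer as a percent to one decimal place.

Refusals = 52 + 36 = 88
Non-contacts = 32 + 2 = 34
Unknown eligibility = 38 + 13 = 51
Out of scope = 24 + 52 = 76
Numerator = 177 + 11 + 88 + 17 = 293
Base = 177 + 11 + 88 + 34 + 17 = 327
CON3 = 293 / 327 = 0.8960

89.6%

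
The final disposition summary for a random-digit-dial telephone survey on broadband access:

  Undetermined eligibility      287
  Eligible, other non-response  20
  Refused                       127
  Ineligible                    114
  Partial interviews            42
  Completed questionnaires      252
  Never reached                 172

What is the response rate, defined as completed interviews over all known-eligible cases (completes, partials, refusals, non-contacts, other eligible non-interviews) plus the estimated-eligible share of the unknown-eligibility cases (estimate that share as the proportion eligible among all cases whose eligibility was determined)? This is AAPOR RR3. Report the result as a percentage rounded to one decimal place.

Top → 252
Known eligible → 252 + 42 + 127 + 172 + 20 = 613
e = 613 / (613 + 114) = 613 / 727 = 0.8432
Estimated eligible among unknowns → 0.8432 × 287 = 242.00
Denom → 613 + 242.00 = 855.00
RR3 = 252 / 855.00 = 0.2947

29.5%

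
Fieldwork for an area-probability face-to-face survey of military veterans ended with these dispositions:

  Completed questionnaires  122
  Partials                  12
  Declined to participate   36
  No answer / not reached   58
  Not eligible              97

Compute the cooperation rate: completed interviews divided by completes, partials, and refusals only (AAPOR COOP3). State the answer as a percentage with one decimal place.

Numerator = 122
Denom = 122 + 12 + 36 = 170
COOP3 = 122 / 170 = 0.7176

71.8%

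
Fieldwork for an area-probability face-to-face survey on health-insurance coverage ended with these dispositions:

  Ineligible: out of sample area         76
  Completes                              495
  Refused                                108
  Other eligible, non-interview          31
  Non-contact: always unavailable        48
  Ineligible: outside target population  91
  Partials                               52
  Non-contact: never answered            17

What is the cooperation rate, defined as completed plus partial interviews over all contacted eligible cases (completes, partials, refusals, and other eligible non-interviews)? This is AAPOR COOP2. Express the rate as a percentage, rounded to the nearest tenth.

Non-contacts = 17 + 48 = 65
Not eligible = 91 + 76 = 167
Numerator → 495 + 52 = 547
Denominator → 495 + 52 + 108 + 31 = 686
COOP2 = 547 / 686 = 0.7974

79.7%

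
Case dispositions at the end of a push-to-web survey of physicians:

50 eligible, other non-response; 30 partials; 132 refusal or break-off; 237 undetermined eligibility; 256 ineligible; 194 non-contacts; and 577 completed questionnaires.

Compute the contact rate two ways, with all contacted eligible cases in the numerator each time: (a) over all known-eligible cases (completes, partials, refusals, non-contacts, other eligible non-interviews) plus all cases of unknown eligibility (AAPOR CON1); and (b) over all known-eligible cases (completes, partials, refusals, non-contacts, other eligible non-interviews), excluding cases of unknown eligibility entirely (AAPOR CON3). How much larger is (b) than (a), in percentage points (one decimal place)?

Top = 577 + 30 + 132 + 50 = 789
Denominator = 577 + 30 + 132 + 194 + 50 + 237 = 1220
CON1 = 789 / 1220 = 0.6467
Denominator = 577 + 30 + 132 + 194 + 50 = 983
CON3 = 789 / 983 = 0.8026
Difference = 80.26 − 64.67 = 15.59 percentage points

15.6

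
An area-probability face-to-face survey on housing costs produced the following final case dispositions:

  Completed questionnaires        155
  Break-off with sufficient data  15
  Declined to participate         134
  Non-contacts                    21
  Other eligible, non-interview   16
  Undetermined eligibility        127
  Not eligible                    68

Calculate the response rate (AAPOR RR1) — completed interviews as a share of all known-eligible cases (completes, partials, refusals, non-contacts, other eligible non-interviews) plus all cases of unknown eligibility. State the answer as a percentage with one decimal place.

Top = 155
Base = 155 + 15 + 134 + 21 + 16 + 127 = 468
RR1 = 155 / 468 = 0.3312

33.1%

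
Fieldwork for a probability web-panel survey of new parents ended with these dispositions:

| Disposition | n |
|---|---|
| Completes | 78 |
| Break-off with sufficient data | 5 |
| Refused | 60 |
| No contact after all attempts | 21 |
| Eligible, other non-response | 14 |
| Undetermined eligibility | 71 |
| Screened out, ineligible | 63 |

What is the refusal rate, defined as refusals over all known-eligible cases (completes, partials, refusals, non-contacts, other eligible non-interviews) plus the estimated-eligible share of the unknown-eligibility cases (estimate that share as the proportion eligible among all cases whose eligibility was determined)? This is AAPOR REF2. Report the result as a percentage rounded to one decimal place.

26.0%

Num = 60
Known eligible = 78 + 5 + 60 + 21 + 14 = 178
e = 178 / (178 + 63) = 178 / 241 = 0.7386
Estimated eligible among unknowns = 0.7386 × 71 = 52.44
Denominator = 178 + 52.44 = 230.44
REF2 = 60 / 230.44 = 0.2604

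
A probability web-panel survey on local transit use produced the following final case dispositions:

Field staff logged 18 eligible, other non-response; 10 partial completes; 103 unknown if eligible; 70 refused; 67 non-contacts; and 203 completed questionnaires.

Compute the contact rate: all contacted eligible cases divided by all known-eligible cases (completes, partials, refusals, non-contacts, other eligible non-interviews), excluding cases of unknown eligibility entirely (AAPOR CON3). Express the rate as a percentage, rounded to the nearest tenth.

81.8%

Top → 203 + 10 + 70 + 18 = 301
Denominator → 203 + 10 + 70 + 67 + 18 = 368
CON3 = 301 / 368 = 0.8179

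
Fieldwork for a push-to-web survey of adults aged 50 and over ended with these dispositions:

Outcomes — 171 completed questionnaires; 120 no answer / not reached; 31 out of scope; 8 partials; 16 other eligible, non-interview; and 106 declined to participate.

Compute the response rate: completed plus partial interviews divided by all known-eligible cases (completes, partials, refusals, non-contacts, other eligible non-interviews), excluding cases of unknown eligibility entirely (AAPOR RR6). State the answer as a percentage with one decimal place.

42.5%

Numerator: 171 + 8 = 179
Denominator: 171 + 8 + 106 + 120 + 16 = 421
RR6 = 179 / 421 = 0.4252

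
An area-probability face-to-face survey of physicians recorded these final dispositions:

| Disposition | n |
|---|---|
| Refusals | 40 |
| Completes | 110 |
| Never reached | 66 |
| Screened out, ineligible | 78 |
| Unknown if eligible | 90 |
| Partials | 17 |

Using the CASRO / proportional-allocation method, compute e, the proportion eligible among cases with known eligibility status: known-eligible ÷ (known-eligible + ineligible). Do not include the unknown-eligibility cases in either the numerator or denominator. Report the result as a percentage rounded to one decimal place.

Determined eligible → 110 + 17 + 40 + 66 = 233
e = 233 / (233 + 78) = 233 / 311 = 0.7492

74.9%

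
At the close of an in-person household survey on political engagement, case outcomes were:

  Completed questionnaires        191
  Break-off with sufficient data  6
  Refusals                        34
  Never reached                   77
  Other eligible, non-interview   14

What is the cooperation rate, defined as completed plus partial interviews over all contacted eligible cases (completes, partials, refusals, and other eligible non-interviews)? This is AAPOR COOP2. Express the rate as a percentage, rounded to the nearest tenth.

Top → 191 + 6 = 197
Denominator → 191 + 6 + 34 + 14 = 245
COOP2 = 197 / 245 = 0.8041

80.4%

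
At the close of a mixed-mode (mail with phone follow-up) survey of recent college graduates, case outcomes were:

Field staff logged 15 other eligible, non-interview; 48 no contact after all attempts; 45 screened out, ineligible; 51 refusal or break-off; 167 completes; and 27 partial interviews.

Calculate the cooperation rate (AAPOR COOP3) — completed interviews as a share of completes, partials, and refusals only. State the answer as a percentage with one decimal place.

68.2%

Numerator = 167
Denominator = 167 + 27 + 51 = 245
COOP3 = 167 / 245 = 0.6816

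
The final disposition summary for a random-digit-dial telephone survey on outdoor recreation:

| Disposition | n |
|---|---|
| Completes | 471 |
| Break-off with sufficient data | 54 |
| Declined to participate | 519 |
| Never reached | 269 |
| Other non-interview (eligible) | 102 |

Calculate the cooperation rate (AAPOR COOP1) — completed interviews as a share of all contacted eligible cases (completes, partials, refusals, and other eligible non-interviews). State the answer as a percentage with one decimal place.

Top → 471
Denominator → 471 + 54 + 519 + 102 = 1146
COOP1 = 471 / 1146 = 0.4110

41.1%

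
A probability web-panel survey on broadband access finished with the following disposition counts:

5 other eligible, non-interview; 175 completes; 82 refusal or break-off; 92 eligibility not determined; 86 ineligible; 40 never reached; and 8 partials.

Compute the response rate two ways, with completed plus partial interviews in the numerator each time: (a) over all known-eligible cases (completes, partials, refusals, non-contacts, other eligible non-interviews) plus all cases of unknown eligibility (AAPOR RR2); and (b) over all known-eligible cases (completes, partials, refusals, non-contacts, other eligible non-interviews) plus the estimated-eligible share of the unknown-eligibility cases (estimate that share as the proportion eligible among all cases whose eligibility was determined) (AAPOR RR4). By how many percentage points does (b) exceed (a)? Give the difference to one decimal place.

2.4

Numerator: 175 + 8 = 183
Base: 175 + 8 + 82 + 40 + 5 + 92 = 402
RR2 = 183 / 402 = 0.4552
Known eligible: 175 + 8 + 82 + 40 + 5 = 310
e = 310 / (310 + 86) = 310 / 396 = 0.7828
Estimated eligible among unknowns: 0.7828 × 92 = 72.02
Base: 310 + 72.02 = 382.02
RR4 = 183 / 382.02 = 0.4790
Difference = 47.90 − 45.52 = 2.38 percentage points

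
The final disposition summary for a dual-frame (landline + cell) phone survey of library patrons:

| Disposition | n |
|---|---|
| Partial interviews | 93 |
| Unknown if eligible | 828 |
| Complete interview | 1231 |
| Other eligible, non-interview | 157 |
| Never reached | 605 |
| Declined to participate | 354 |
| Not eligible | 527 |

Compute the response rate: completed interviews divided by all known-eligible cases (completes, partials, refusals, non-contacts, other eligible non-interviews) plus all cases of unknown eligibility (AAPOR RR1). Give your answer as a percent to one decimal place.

37.7%

Numerator: 1231
Denominator: 1231 + 93 + 354 + 605 + 157 + 828 = 3268
RR1 = 1231 / 3268 = 0.3767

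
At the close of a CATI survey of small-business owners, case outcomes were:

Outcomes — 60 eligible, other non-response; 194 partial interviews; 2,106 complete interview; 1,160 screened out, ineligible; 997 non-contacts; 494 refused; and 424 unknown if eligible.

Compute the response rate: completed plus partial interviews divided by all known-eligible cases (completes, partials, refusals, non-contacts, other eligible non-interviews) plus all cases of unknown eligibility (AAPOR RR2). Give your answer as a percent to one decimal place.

53.8%

Num: 2106 + 194 = 2300
Base: 2106 + 194 + 494 + 997 + 60 + 424 = 4275
RR2 = 2300 / 4275 = 0.5380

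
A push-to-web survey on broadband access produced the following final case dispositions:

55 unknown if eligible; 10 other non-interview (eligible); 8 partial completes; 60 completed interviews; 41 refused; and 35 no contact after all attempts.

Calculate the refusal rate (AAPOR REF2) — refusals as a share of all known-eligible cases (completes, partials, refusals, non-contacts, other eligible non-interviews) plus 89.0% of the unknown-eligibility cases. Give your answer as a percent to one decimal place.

20.2%

Numerator: 41
Eligible (known): 60 + 8 + 41 + 35 + 10 = 154
e × U: 0.8900 × 55 = 48.95
Denominator: 154 + 48.95 = 202.95
REF2 = 41 / 202.95 = 0.2020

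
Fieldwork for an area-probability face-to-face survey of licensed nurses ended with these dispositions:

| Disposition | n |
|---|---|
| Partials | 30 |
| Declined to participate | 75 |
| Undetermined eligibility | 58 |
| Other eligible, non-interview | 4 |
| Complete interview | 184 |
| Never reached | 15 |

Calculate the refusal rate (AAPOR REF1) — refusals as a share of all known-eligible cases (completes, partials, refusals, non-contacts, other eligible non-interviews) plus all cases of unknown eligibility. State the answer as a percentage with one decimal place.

20.5%

Top = 75
Base = 184 + 30 + 75 + 15 + 4 + 58 = 366
REF1 = 75 / 366 = 0.2049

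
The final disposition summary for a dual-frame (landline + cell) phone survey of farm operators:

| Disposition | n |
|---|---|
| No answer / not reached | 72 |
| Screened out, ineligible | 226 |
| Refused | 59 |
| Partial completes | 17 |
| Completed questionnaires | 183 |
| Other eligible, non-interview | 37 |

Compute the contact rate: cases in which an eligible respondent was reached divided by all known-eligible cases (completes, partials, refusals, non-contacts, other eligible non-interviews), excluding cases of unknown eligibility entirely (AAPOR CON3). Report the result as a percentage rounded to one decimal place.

Num = 183 + 17 + 59 + 37 = 296
Denom = 183 + 17 + 59 + 72 + 37 = 368
CON3 = 296 / 368 = 0.8043

80.4%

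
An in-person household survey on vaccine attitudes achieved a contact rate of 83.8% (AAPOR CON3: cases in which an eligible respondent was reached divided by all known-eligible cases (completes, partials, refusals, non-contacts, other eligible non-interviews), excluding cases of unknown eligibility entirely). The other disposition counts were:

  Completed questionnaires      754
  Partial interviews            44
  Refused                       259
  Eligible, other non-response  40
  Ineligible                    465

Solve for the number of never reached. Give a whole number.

212

Numerator = 754 + 44 + 259 + 40 = 1097
CON3 = 1097 / D = 0.838
D = 1097 / 0.838 = 1309.1
Rest of base = 1097
never reached = 1309.1 − 1097 ≈ 212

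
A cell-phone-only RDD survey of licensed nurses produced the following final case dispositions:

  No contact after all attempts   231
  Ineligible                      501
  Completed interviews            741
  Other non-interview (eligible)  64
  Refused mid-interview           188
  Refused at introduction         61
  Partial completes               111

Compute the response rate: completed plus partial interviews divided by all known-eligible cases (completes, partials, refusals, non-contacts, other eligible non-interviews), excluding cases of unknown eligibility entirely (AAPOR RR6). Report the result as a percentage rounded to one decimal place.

Refusal or break-off = 61 + 188 = 249
Top = 741 + 111 = 852
Denominator = 741 + 111 + 249 + 231 + 64 = 1396
RR6 = 852 / 1396 = 0.6103

61.0%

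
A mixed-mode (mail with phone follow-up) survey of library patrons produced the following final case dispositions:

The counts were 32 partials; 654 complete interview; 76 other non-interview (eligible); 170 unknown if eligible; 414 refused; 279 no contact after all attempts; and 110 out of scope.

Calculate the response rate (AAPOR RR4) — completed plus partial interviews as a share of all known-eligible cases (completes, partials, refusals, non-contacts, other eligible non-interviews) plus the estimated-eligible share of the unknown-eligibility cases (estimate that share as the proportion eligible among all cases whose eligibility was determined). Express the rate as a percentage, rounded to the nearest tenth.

42.5%

Numerator = 654 + 32 = 686
Known eligible = 654 + 32 + 414 + 279 + 76 = 1455
e = 1455 / (1455 + 110) = 1455 / 1565 = 0.9297
Estimated eligible among unknowns = 0.9297 × 170 = 158.05
Base = 1455 + 158.05 = 1613.05
RR4 = 686 / 1613.05 = 0.4253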